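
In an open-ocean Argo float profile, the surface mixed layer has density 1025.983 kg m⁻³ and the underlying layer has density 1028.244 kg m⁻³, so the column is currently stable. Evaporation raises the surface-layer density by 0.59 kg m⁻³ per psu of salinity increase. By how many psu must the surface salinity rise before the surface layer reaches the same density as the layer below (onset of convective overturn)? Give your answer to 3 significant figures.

3.83 psu

Density deficit of the surface layer: 1028.244 − 1025.983 = 2.261 kg m⁻³.
Required change = 2.261 / 0.59 = 3.83 psu.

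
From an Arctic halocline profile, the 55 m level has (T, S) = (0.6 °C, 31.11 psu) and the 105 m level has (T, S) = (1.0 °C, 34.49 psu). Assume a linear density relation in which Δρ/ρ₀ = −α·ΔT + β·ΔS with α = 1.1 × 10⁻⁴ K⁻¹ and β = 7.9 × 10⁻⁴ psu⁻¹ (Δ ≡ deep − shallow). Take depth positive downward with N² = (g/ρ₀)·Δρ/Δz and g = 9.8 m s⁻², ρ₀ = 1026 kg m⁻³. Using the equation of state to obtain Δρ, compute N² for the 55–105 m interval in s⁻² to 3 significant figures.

ΔT = +0.4 K, ΔS = +3.38 psu (deep − shallow).
Δρ/ρ₀ = −αΔT + βΔS = -4.40 × 10⁻⁵ + 2.6702 × 10⁻³ = 2.6262 × 10⁻³, so Δρ ≈ 2.694 kg m⁻³.
N² = (g/ρ₀)·Δρ/Δz = g·(Δρ/ρ₀)/Δz = 9.8 × 2.6262 × 10⁻³ / 50 = 5.1474 × 10⁻⁴ s⁻² ≈ 5.15 × 10⁻⁴ s⁻².

5.15 × 10⁻⁴ s⁻²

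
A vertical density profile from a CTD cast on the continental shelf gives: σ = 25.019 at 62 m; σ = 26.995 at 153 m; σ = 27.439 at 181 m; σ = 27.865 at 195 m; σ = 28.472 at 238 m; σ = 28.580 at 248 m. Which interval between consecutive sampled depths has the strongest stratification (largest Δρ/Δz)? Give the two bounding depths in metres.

181–195 m

Compute the density gradient over each adjacent pair:
  62–153 m: Δρ/Δz = 1.976/91 = 0.022 kg m⁻⁴
  153–181 m: Δρ/Δz = 0.444/28 = 0.016 kg m⁻⁴
  181–195 m: Δρ/Δz = 0.426/14 = 0.030 kg m⁻⁴
  195–238 m: Δρ/Δz = 0.607/43 = 0.014 kg m⁻⁴
  238–248 m: Δρ/Δz = 0.108/10 = 0.011 kg m⁻⁴
The largest gradient is in the 181–195 m interval — the pycnocline.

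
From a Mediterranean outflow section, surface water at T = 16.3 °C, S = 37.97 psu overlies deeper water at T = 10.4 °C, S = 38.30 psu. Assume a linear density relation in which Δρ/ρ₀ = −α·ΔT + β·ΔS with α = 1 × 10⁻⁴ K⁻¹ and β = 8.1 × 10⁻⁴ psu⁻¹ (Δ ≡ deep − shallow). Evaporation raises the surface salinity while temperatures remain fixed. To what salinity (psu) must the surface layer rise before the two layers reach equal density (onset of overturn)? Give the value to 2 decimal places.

Neutral buoyancy requires −α(T_deep − T_surf) + β(S_deep − S_surf′) = 0.
S_surf′ = S_deep − (α/β)·ΔT = 38.30 − (1 × 10⁻⁴/8.1 × 10⁻⁴)·(-5.9) = 39.0284 psu.
Increase required: 39.0284 − 37.97 = 1.0584 psu.

39.03 psu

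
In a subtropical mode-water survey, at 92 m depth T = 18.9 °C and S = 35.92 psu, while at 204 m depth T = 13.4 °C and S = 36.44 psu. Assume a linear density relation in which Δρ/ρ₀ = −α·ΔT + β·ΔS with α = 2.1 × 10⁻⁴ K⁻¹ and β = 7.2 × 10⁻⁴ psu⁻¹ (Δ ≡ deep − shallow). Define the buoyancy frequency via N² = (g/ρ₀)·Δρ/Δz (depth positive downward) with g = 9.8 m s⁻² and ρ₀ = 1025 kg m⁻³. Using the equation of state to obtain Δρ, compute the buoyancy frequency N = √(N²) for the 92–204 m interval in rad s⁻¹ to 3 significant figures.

ΔT = -5.5 K, ΔS = +0.52 psu (deep − shallow).
Δρ/ρ₀ = −αΔT + βΔS = 1.155 × 10⁻³ + 3.744 × 10⁻⁴ = 1.5294 × 10⁻³, so Δρ ≈ 1.568 kg m⁻³.
N² = (g/ρ₀)·Δρ/Δz = g·(Δρ/ρ₀)/Δz = 9.8 × 1.5294 × 10⁻³ / 112 = 1.3382 × 10⁻⁴ s⁻².
N = √(1.3382 × 10⁻⁴) = 0.011568 rad s⁻¹ ≈ 0.0116 rad s⁻¹.

0.0116 rad s⁻¹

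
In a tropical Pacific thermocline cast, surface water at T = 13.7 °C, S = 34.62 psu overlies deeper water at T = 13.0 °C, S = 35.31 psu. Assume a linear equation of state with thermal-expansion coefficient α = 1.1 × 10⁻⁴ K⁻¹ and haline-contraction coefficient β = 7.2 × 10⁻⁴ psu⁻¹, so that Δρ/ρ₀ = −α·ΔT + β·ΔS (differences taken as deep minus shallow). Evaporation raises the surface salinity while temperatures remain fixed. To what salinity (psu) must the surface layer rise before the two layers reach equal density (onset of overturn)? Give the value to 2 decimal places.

Neutral buoyancy requires −α(T_deep − T_surf) + β(S_deep − S_surf′) = 0.
S_surf′ = S_deep − (α/β)·ΔT = 35.31 − (1.1 × 10⁻⁴/7.2 × 10⁻⁴)·(-0.7) = 35.4169 psu.
Increase required: 35.4169 − 34.62 = 0.7969 psu.

35.42 psu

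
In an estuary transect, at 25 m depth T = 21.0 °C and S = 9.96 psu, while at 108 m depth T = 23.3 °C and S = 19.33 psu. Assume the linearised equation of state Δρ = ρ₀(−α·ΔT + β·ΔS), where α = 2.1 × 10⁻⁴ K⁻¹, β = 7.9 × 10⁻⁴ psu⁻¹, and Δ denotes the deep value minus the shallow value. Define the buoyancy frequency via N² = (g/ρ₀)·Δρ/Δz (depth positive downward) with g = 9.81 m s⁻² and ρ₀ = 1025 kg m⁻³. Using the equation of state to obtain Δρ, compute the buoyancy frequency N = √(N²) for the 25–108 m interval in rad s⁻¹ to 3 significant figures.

ΔT = +2.3 K, ΔS = +9.37 psu (deep − shallow).
Δρ/ρ₀ = −αΔT + βΔS = -4.83 × 10⁻⁴ + 7.4023 × 10⁻³ = 6.9193 × 10⁻³, so Δρ ≈ 7.092 kg m⁻³.
N² = (g/ρ₀)·Δρ/Δz = g·(Δρ/ρ₀)/Δz = 9.81 × 6.9193 × 10⁻³ / 83 = 8.1781 × 10⁻⁴ s⁻².
N = √(8.1781 × 10⁻⁴) = 0.028597 rad s⁻¹ ≈ 0.0286 rad s⁻¹.

0.0286 rad s⁻¹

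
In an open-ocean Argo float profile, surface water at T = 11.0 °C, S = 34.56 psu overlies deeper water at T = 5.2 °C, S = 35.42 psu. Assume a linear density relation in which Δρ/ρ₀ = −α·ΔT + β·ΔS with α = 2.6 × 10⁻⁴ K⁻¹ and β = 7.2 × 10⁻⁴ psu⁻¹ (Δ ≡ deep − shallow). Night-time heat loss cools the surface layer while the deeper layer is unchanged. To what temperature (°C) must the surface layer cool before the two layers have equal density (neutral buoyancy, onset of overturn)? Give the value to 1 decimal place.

Neutral buoyancy requires Δρ = 0, i.e. −α(T_deep − T_surf′) + β(S_deep − S_surf) = 0.
T_surf′ = T_deep − (β/α)·ΔS = 5.2 − (7.2 × 10⁻⁴/2.6 × 10⁻⁴)·(+0.86) = 2.818 °C.
Cooling required: 11.0 − (2.818) = 8.182 °C.

2.8 °C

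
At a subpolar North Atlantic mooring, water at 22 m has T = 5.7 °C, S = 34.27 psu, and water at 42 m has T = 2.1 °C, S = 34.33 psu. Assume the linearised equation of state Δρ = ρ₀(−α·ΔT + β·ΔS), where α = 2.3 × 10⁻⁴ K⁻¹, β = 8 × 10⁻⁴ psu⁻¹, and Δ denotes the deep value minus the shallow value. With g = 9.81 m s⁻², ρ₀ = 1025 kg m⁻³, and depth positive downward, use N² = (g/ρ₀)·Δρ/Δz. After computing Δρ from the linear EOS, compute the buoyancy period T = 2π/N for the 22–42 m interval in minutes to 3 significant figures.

ΔT = -3.6 K, ΔS = +0.06 psu (deep − shallow).
Δρ/ρ₀ = −αΔT + βΔS = 8.28 × 10⁻⁴ + 4.80 × 10⁻⁵ = 8.76 × 10⁻⁴, so Δρ ≈ 0.8979 kg m⁻³.
N² = (g/ρ₀)·Δρ/Δz = g·(Δρ/ρ₀)/Δz = 9.81 × 8.76 × 10⁻⁴ / 20 = 4.2968 × 10⁻⁴ s⁻².
N = √(4.2968 × 10⁻⁴) = 0.020729 rad s⁻¹ → T = 2π/N = 303.11 s = 5.0518 min ≈ 5.05 min.

5.05 min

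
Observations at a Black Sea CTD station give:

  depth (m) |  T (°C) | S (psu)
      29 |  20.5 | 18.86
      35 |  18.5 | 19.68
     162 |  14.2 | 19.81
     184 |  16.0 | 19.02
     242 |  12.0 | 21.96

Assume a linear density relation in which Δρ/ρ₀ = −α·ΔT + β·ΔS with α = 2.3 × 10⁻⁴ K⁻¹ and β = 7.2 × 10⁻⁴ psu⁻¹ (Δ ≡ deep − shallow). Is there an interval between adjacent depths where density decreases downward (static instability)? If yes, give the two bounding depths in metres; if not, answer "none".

Evaluate Δρ/ρ₀ = −αΔT + βΔS across each adjacent pair:
  29–35 m: −αΔT+βΔS = −(2.3 × 10⁻⁴)(-2.0)+(7.2 × 10⁻⁴)(+0.82) = 1.1 × 10⁻³ → stable
  35–162 m: −αΔT+βΔS = −(2.3 × 10⁻⁴)(-4.3)+(7.2 × 10⁻⁴)(+0.13) = 1.1 × 10⁻³ → stable
  162–184 m: −αΔT+βΔS = −(2.3 × 10⁻⁴)(+1.8)+(7.2 × 10⁻⁴)(-0.79) = -9.8 × 10⁻⁴ → UNSTABLE
  184–242 m: −αΔT+βΔS = −(2.3 × 10⁻⁴)(-4.0)+(7.2 × 10⁻⁴)(+2.94) = 3.0 × 10⁻³ → stable
The 162–184 m interval has Δρ < 0: lighter water underlies denser water.

162–184 m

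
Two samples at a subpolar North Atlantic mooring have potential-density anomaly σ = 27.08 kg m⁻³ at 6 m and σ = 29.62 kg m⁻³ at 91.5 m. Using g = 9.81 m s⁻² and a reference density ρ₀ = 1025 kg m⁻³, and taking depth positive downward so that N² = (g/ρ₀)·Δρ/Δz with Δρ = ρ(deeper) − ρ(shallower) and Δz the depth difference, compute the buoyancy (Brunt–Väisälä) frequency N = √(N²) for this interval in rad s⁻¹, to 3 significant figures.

0.0169 rad s⁻¹

Δρ = 1029.62 − 1027.08 = 2.54 kg m⁻³ over Δz = 91.5 − 6 = 85.5 m.
N² = (9.81/1025) × (2.54/85.5) = 2.8432 × 10⁻⁴ s⁻².
N = √(2.8432 × 10⁻⁴) = 0.016862 rad s⁻¹ ≈ 0.0169 rad s⁻¹.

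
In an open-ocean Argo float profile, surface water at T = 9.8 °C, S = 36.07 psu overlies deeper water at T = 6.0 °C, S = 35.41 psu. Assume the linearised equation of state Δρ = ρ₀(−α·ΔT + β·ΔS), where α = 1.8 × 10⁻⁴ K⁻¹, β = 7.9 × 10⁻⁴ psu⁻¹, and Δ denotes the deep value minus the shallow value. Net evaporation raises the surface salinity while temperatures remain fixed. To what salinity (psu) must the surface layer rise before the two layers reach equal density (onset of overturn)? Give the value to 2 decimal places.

Neutral buoyancy requires −α(T_deep − T_surf) + β(S_deep − S_surf′) = 0.
S_surf′ = S_deep − (α/β)·ΔT = 35.41 − (1.8 × 10⁻⁴/7.9 × 10⁻⁴)·(-3.8) = 36.2758 psu.
Increase required: 36.2758 − 36.07 = 0.2058 psu.

36.28 psu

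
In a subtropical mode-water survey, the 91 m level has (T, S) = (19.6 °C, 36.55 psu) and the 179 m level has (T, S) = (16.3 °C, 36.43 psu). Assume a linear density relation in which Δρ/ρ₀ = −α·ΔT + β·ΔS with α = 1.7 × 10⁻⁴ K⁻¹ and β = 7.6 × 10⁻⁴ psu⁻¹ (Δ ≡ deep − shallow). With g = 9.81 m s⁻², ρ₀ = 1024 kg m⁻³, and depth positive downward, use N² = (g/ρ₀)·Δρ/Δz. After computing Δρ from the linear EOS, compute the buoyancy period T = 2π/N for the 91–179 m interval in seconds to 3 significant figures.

ΔT = -3.3 K, ΔS = -0.12 psu (deep − shallow).
Δρ/ρ₀ = −αΔT + βΔS = 5.61 × 10⁻⁴ − 9.12 × 10⁻⁵ = 4.698 × 10⁻⁴, so Δρ ≈ 0.4811 kg m⁻³.
N² = (g/ρ₀)·Δρ/Δz = g·(Δρ/ρ₀)/Δz = 9.81 × 4.698 × 10⁻⁴ / 88 = 5.2372 × 10⁻⁵ s⁻².
N = √(5.2372 × 10⁻⁵) = 7.2369 × 10⁻³ rad s⁻¹ → T = 2π/N = 868.22 s ≈ 868 s.

868 s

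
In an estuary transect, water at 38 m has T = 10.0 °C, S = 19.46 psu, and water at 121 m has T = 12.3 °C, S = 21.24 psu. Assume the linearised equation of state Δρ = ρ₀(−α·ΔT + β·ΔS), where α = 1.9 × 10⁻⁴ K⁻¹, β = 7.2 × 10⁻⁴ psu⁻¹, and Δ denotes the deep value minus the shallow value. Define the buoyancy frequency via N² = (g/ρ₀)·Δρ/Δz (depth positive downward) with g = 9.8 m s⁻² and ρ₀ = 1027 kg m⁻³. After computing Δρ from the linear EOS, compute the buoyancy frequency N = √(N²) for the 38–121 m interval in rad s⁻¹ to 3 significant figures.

9.99 × 10⁻³ rad s⁻¹

ΔT = +2.3 K, ΔS = +1.78 psu (deep − shallow).
Δρ/ρ₀ = −αΔT + βΔS = -4.37 × 10⁻⁴ + 1.2816 × 10⁻³ = 8.446 × 10⁻⁴, so Δρ ≈ 0.8674 kg m⁻³.
N² = (g/ρ₀)·Δρ/Δz = g·(Δρ/ρ₀)/Δz = 9.8 × 8.446 × 10⁻⁴ / 83 = 9.9724 × 10⁻⁵ s⁻².
N = √(9.9724 × 10⁻⁵) = 9.9862 × 10⁻³ rad s⁻¹ ≈ 9.99 × 10⁻³ rad s⁻¹.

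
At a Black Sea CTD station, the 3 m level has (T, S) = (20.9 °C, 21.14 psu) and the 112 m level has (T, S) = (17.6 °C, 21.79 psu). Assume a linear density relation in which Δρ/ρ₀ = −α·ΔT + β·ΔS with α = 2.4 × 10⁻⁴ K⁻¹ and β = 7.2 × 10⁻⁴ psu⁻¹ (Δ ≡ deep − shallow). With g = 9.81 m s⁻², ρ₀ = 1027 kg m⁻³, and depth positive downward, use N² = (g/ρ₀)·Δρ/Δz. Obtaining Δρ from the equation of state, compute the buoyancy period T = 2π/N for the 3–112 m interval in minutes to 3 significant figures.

9.83 min

ΔT = -3.3 K, ΔS = +0.65 psu (deep − shallow).
Δρ/ρ₀ = −αΔT + βΔS = 7.92 × 10⁻⁴ + 4.68 × 10⁻⁴ = 1.26 × 10⁻³, so Δρ ≈ 1.294 kg m⁻³.
N² = (g/ρ₀)·Δρ/Δz = g·(Δρ/ρ₀)/Δz = 9.81 × 1.26 × 10⁻³ / 109 = 1.1340 × 10⁻⁴ s⁻².
N = √(1.1340 × 10⁻⁴) = 0.010649 rad s⁻¹ → T = 2π/N = 590.03 s = 9.8338 min ≈ 9.83 min.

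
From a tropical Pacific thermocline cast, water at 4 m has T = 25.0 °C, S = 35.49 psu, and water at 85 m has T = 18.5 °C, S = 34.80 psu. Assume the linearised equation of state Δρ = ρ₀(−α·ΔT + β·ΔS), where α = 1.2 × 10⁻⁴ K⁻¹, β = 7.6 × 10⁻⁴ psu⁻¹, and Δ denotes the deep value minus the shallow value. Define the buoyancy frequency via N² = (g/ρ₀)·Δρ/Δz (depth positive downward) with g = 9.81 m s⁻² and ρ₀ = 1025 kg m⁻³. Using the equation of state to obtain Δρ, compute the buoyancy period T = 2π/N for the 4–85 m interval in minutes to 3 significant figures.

18.8 min

ΔT = -6.5 K, ΔS = -0.69 psu (deep − shallow).
Δρ/ρ₀ = −αΔT + βΔS = 7.80 × 10⁻⁴ − 5.244 × 10⁻⁴ = 2.556 × 10⁻⁴, so Δρ ≈ 0.2620 kg m⁻³.
N² = (g/ρ₀)·Δρ/Δz = g·(Δρ/ρ₀)/Δz = 9.81 × 2.556 × 10⁻⁴ / 81 = 3.0956 × 10⁻⁵ s⁻².
N = √(3.0956 × 10⁻⁵) = 5.5638 × 10⁻³ rad s⁻¹ → T = 2π/N = 1.1293 × 10³ s = 18.822 min ≈ 18.8 min.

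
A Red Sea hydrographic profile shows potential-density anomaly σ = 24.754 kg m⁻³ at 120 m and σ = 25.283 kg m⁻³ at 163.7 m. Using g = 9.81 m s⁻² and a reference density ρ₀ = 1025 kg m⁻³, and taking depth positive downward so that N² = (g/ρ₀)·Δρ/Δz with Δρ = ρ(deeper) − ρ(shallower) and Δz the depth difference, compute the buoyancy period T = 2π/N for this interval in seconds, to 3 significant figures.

Δρ = 1025.283 − 1024.754 = 0.529 kg m⁻³ over Δz = 163.7 − 120 = 43.7 m.
N² = (9.81/1025) × (0.529/43.7) = 1.1586 × 10⁻⁴ s⁻².
N = √(1.1586 × 10⁻⁴) = 0.010764 rad s⁻¹, so T = 2π/N = 583.72 s ≈ 584 s.

584 s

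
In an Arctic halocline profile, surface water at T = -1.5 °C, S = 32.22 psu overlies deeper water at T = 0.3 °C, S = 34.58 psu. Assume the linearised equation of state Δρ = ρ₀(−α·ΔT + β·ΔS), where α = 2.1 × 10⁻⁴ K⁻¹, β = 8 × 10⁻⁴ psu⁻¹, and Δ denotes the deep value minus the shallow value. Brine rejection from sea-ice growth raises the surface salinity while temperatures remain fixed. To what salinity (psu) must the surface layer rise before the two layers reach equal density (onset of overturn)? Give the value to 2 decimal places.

Neutral buoyancy requires −α(T_deep − T_surf) + β(S_deep − S_surf′) = 0.
S_surf′ = S_deep − (α/β)·ΔT = 34.58 − (2.1 × 10⁻⁴/8 × 10⁻⁴)·(+1.8) = 34.1075 psu.
Increase required: 34.1075 − 32.22 = 1.8875 psu.

34.11 psu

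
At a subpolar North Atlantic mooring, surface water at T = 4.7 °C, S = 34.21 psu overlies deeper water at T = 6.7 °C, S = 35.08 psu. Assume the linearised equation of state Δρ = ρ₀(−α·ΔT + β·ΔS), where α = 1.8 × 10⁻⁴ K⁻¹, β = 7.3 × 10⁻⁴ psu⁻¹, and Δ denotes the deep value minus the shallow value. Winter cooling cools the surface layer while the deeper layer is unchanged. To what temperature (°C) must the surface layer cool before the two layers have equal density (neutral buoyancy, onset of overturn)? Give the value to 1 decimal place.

3.2 °C

Neutral buoyancy requires Δρ = 0, i.e. −α(T_deep − T_surf′) + β(S_deep − S_surf) = 0.
T_surf′ = T_deep − (β/α)·ΔS = 6.7 − (7.3 × 10⁻⁴/1.8 × 10⁻⁴)·(+0.87) = 3.172 °C.
Cooling required: 4.7 − (3.172) = 1.528 °C.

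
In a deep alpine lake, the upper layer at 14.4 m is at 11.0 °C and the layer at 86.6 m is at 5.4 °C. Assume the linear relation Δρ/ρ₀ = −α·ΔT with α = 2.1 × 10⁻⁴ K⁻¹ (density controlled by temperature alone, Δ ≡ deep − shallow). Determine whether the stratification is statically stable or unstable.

ΔT = 5.4 − 11.0 = -5.6 K, so Δρ/ρ₀ = −αΔT = 1.176 × 10⁻³.
Δρ/ρ₀ > 0, so Δρ > 0: deeper water is denser → statically stable.

stable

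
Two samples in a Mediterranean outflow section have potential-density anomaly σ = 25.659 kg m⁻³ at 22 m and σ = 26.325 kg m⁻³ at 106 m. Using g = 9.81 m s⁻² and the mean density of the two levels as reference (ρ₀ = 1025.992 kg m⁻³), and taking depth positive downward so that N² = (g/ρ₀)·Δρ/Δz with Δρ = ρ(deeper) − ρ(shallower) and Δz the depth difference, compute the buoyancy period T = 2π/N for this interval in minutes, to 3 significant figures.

12.0 min

Δρ = 1026.325 − 1025.659 = 0.666 kg m⁻³ over Δz = 106 − 22 = 84 m.
N² = (9.81/1025.992) × (0.666/84) = 7.5809 × 10⁻⁵ s⁻².
N = √(7.5809 × 10⁻⁵) = 8.7068 × 10⁻³ rad s⁻¹, so T = 2π/N = 721.64 s = 12.027 min ≈ 12.0 min.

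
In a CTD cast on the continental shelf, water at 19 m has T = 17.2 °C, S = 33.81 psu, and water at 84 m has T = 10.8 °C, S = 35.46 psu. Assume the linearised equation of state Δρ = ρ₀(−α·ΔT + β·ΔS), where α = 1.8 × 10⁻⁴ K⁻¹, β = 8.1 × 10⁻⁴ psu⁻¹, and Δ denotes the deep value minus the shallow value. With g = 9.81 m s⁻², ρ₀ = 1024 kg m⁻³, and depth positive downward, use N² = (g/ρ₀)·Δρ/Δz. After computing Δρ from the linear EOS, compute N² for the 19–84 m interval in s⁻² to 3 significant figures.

ΔT = -6.4 K, ΔS = +1.65 psu (deep − shallow).
Δρ/ρ₀ = −αΔT + βΔS = 1.152 × 10⁻³ + 1.3365 × 10⁻³ = 2.4885 × 10⁻³, so Δρ ≈ 2.548 kg m⁻³.
N² = (g/ρ₀)·Δρ/Δz = g·(Δρ/ρ₀)/Δz = 9.81 × 2.4885 × 10⁻³ / 65 = 3.7557 × 10⁻⁴ s⁻² ≈ 3.76 × 10⁻⁴ s⁻².

3.76 × 10⁻⁴ s⁻²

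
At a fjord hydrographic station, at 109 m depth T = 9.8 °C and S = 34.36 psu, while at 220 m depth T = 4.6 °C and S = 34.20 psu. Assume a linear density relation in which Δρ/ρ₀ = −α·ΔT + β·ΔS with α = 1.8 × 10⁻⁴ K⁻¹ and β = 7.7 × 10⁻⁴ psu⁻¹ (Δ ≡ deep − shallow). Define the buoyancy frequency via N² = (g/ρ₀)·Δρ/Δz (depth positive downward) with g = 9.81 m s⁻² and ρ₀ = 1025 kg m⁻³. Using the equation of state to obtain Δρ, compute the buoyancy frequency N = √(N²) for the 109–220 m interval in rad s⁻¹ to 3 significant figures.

8.48 × 10⁻³ rad s⁻¹

ΔT = -5.2 K, ΔS = -0.16 psu (deep − shallow).
Δρ/ρ₀ = −αΔT + βΔS = 9.36 × 10⁻⁴ − 1.232 × 10⁻⁴ = 8.128 × 10⁻⁴, so Δρ ≈ 0.8331 kg m⁻³.
N² = (g/ρ₀)·Δρ/Δz = g·(Δρ/ρ₀)/Δz = 9.81 × 8.128 × 10⁻⁴ / 111 = 7.1834 × 10⁻⁵ s⁻².
N = √(7.1834 × 10⁻⁵) = 8.4755 × 10⁻³ rad s⁻¹ ≈ 8.48 × 10⁻³ rad s⁻¹.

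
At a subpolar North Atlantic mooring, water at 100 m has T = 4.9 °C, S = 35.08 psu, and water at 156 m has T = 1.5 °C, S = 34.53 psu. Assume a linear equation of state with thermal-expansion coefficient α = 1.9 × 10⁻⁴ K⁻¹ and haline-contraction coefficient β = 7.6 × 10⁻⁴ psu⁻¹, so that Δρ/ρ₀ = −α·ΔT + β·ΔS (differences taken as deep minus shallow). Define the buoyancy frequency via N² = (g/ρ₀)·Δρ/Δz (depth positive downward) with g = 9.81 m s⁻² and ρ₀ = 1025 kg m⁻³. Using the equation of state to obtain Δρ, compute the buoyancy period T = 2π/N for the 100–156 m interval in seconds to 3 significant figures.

994 s

ΔT = -3.4 K, ΔS = -0.55 psu (deep − shallow).
Δρ/ρ₀ = −αΔT + βΔS = 6.46 × 10⁻⁴ − 4.18 × 10⁻⁴ = 2.28 × 10⁻⁴, so Δρ ≈ 0.2337 kg m⁻³.
N² = (g/ρ₀)·Δρ/Δz = g·(Δρ/ρ₀)/Δz = 9.81 × 2.28 × 10⁻⁴ / 56 = 3.9941 × 10⁻⁵ s⁻².
N = √(3.9941 × 10⁻⁵) = 6.3199 × 10⁻³ rad s⁻¹ → T = 2π/N = 994.19 s ≈ 994 s.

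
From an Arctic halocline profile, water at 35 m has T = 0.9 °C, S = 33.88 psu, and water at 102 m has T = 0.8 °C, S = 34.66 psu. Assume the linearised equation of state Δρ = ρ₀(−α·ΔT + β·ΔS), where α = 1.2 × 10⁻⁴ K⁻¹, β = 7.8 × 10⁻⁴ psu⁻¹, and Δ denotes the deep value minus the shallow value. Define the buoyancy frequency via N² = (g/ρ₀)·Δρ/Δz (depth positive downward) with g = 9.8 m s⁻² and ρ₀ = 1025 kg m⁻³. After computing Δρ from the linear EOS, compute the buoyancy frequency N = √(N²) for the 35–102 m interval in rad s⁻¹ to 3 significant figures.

ΔT = -0.1 K, ΔS = +0.78 psu (deep − shallow).
Δρ/ρ₀ = −αΔT + βΔS = 1.20 × 10⁻⁵ + 6.084 × 10⁻⁴ = 6.204 × 10⁻⁴, so Δρ ≈ 0.6359 kg m⁻³.
N² = (g/ρ₀)·Δρ/Δz = g·(Δρ/ρ₀)/Δz = 9.8 × 6.204 × 10⁻⁴ / 67 = 9.0745 × 10⁻⁵ s⁻².
N = √(9.0745 × 10⁻⁵) = 9.5260 × 10⁻³ rad s⁻¹ ≈ 9.53 × 10⁻³ rad s⁻¹.

9.53 × 10⁻³ rad s⁻¹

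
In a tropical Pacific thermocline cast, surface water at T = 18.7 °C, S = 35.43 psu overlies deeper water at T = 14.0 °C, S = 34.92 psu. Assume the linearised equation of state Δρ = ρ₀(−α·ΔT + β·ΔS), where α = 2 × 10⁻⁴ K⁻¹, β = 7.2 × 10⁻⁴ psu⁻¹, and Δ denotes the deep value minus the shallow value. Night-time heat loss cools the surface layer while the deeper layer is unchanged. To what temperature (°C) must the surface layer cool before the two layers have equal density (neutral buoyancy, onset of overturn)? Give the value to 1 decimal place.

Neutral buoyancy requires Δρ = 0, i.e. −α(T_deep − T_surf′) + β(S_deep − S_surf) = 0.
T_surf′ = T_deep − (β/α)·ΔS = 14.0 − (7.2 × 10⁻⁴/2 × 10⁻⁴)·(-0.51) = 15.836 °C.
Cooling required: 18.7 − (15.836) = 2.864 °C.

15.8 °C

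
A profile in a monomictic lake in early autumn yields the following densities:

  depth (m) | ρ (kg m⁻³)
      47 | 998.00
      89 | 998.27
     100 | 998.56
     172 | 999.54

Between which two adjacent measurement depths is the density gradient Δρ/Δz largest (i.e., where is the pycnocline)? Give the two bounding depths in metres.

89–100 m

Compute the density gradient over each adjacent pair:
  47–89 m: Δρ/Δz = 0.27/42 = 6.4 × 10⁻³ kg m⁻⁴
  89–100 m: Δρ/Δz = 0.29/11 = 0.026 kg m⁻⁴
  100–172 m: Δρ/Δz = 0.98/72 = 0.014 kg m⁻⁴
The largest gradient is in the 89–100 m interval — the pycnocline.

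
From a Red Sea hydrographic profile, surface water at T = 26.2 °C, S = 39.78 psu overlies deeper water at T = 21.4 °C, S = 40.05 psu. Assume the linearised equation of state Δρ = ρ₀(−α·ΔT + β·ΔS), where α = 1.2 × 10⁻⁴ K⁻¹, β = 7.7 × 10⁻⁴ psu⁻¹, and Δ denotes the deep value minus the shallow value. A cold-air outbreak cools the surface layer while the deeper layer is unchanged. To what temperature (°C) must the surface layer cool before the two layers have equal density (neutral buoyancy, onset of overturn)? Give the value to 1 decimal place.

Neutral buoyancy requires Δρ = 0, i.e. −α(T_deep − T_surf′) + β(S_deep − S_surf) = 0.
T_surf′ = T_deep − (β/α)·ΔS = 21.4 − (7.7 × 10⁻⁴/1.2 × 10⁻⁴)·(+0.27) = 19.667 °C.
Cooling required: 26.2 − (19.667) = 6.533 °C.

19.7 °C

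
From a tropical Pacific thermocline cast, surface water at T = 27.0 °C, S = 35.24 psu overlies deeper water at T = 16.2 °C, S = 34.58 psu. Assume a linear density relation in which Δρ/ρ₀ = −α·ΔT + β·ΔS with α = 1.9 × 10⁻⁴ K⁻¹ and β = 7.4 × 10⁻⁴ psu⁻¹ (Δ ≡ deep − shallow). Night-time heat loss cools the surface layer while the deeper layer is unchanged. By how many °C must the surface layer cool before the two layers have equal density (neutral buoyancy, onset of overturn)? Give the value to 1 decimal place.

Neutral buoyancy requires Δρ = 0, i.e. −α(T_deep − T_surf′) + β(S_deep − S_surf) = 0.
T_surf′ = T_deep − (β/α)·ΔS = 16.2 − (7.4 × 10⁻⁴/1.9 × 10⁻⁴)·(-0.66) = 18.771 °C.
Cooling required: 27.0 − (18.771) = 8.229 °C.

8.2 °C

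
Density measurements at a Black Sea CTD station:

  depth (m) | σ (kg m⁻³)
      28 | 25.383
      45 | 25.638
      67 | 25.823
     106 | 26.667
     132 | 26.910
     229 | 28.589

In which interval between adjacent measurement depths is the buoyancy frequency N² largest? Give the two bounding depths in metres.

67–106 m

Compute the density gradient over each adjacent pair:
  28–45 m: Δρ/Δz = 0.255/17 = 0.015 kg m⁻⁴
  45–67 m: Δρ/Δz = 0.185/22 = 8.4 × 10⁻³ kg m⁻⁴
  67–106 m: Δρ/Δz = 0.844/39 = 0.022 kg m⁻⁴
  106–132 m: Δρ/Δz = 0.243/26 = 9.3 × 10⁻³ kg m⁻⁴
  132–229 m: Δρ/Δz = 1.679/97 = 0.017 kg m⁻⁴
The largest gradient is in the 67–106 m interval — the pycnocline.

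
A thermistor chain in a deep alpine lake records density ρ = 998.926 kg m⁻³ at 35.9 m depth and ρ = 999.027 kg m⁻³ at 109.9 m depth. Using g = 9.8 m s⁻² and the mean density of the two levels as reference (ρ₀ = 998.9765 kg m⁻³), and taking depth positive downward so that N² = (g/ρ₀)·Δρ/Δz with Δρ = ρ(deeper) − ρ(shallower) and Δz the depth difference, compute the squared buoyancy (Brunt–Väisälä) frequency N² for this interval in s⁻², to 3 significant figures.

1.34 × 10⁻⁵ s⁻²

Δρ = 999.027 − 998.926 = 0.101 kg m⁻³ over Δz = 109.9 − 35.9 = 74 m.
N² = (9.8/998.9765) × (0.101/74) = 1.3389 × 10⁻⁵ s⁻² ≈ 1.34 × 10⁻⁵ s⁻².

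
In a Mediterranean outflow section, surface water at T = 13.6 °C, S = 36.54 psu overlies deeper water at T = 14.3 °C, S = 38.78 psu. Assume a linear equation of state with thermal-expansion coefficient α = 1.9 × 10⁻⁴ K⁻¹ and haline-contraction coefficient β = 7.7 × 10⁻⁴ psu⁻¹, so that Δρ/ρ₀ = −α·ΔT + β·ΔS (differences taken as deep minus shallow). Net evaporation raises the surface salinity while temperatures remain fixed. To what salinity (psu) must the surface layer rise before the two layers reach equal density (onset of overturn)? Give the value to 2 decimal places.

38.61 psu

Neutral buoyancy requires −α(T_deep − T_surf) + β(S_deep − S_surf′) = 0.
S_surf′ = S_deep − (α/β)·ΔT = 38.78 − (1.9 × 10⁻⁴/7.7 × 10⁻⁴)·(+0.7) = 38.6073 psu.
Increase required: 38.6073 − 36.54 = 2.0673 psu.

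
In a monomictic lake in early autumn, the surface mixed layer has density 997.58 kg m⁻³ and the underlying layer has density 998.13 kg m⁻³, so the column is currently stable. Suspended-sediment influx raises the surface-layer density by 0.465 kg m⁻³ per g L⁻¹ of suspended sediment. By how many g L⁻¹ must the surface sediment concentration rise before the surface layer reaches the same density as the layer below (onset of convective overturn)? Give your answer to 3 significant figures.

Density deficit of the surface layer: 998.13 − 997.58 = 0.55 kg m⁻³.
Required change = 0.55 / 0.465 = 1.18 g L⁻¹.

1.18 g L⁻¹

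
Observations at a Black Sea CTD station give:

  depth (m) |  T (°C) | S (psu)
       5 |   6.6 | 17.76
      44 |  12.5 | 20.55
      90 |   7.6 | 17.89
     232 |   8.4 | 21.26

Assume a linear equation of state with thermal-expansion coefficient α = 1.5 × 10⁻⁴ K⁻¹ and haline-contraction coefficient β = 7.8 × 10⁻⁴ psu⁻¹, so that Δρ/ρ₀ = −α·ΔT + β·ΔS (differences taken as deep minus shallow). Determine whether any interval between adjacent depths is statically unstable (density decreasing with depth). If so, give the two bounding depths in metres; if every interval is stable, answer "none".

Evaluate Δρ/ρ₀ = −αΔT + βΔS across each adjacent pair:
  5–44 m: −αΔT+βΔS = −(1.5 × 10⁻⁴)(+5.9)+(7.8 × 10⁻⁴)(+2.79) = 1.3 × 10⁻³ → stable
  44–90 m: −αΔT+βΔS = −(1.5 × 10⁻⁴)(-4.9)+(7.8 × 10⁻⁴)(-2.66) = -1.3 × 10⁻³ → UNSTABLE
  90–232 m: −αΔT+βΔS = −(1.5 × 10⁻⁴)(+0.8)+(7.8 × 10⁻⁴)(+3.37) = 2.5 × 10⁻³ → stable
The 44–90 m interval has Δρ < 0: lighter water underlies denser water.

44–90 m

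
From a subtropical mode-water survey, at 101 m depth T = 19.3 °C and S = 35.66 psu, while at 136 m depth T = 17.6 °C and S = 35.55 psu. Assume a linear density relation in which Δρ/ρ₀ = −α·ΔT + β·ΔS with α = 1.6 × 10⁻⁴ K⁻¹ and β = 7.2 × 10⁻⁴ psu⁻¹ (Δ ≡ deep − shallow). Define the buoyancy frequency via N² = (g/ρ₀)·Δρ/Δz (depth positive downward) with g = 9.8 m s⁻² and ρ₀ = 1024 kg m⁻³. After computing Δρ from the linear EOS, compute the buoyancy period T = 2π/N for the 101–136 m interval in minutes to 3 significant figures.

ΔT = -1.7 K, ΔS = -0.11 psu (deep − shallow).
Δρ/ρ₀ = −αΔT + βΔS = 2.72 × 10⁻⁴ − 7.92 × 10⁻⁵ = 1.928 × 10⁻⁴, so Δρ ≈ 0.1974 kg m⁻³.
N² = (g/ρ₀)·Δρ/Δz = g·(Δρ/ρ₀)/Δz = 9.8 × 1.928 × 10⁻⁴ / 35 = 5.3984 × 10⁻⁵ s⁻².
N = √(5.3984 × 10⁻⁵) = 7.3474 × 10⁻³ rad s⁻¹ → T = 2π/N = 855.16 s = 14.253 min ≈ 14.3 min.

14.3 min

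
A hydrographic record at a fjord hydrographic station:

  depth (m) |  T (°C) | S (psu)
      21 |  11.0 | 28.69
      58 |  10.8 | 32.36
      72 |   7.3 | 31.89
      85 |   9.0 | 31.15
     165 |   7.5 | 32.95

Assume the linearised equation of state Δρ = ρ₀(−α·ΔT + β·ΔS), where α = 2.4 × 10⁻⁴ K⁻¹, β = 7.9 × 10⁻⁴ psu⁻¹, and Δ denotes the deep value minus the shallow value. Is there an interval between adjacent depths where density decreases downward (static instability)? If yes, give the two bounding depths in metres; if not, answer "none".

72–85 m

Evaluate Δρ/ρ₀ = −αΔT + βΔS across each adjacent pair:
  21–58 m: −αΔT+βΔS = −(2.4 × 10⁻⁴)(-0.2)+(7.9 × 10⁻⁴)(+3.67) = 2.9 × 10⁻³ → stable
  58–72 m: −αΔT+βΔS = −(2.4 × 10⁻⁴)(-3.5)+(7.9 × 10⁻⁴)(-0.47) = 4.7 × 10⁻⁴ → stable
  72–85 m: −αΔT+βΔS = −(2.4 × 10⁻⁴)(+1.7)+(7.9 × 10⁻⁴)(-0.74) = -9.9 × 10⁻⁴ → UNSTABLE
  85–165 m: −αΔT+βΔS = −(2.4 × 10⁻⁴)(-1.5)+(7.9 × 10⁻⁴)(+1.80) = 1.8 × 10⁻³ → stable
The 72–85 m interval has Δρ < 0: lighter water underlies denser water.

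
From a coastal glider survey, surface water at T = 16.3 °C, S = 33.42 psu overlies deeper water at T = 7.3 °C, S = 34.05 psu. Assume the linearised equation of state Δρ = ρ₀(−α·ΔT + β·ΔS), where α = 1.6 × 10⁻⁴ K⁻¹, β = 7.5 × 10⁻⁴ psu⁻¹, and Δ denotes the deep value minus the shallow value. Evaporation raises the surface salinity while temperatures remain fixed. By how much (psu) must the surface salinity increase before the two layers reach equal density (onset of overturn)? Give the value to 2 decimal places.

2.55 psu

Neutral buoyancy requires −α(T_deep − T_surf) + β(S_deep − S_surf′) = 0.
S_surf′ = S_deep − (α/β)·ΔT = 34.05 − (1.6 × 10⁻⁴/7.5 × 10⁻⁴)·(-9.0) = 35.9700 psu.
Increase required: 35.9700 − 33.42 = 2.5500 psu.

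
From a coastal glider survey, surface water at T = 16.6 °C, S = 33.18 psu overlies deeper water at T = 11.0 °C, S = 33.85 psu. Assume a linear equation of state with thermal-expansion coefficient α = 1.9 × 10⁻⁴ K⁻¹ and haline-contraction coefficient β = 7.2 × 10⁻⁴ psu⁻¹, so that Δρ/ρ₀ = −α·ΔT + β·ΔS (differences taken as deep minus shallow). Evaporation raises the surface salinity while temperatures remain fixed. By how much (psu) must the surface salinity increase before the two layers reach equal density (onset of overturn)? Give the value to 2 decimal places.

Neutral buoyancy requires −α(T_deep − T_surf) + β(S_deep − S_surf′) = 0.
S_surf′ = S_deep − (α/β)·ΔT = 33.85 − (1.9 × 10⁻⁴/7.2 × 10⁻⁴)·(-5.6) = 35.3278 psu.
Increase required: 35.3278 − 33.18 = 2.1478 psu.

2.15 psu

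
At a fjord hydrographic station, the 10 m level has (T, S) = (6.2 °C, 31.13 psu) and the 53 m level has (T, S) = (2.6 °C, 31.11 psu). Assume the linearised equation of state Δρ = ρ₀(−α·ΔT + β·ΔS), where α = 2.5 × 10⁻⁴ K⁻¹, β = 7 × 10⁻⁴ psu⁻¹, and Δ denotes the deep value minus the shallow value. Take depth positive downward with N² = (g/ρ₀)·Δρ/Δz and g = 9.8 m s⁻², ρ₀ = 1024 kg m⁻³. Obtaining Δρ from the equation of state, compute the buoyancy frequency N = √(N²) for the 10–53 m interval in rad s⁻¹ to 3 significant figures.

ΔT = -3.6 K, ΔS = -0.02 psu (deep − shallow).
Δρ/ρ₀ = −αΔT + βΔS = 9.00 × 10⁻⁴ − 1.40 × 10⁻⁵ = 8.86 × 10⁻⁴, so Δρ ≈ 0.9073 kg m⁻³.
N² = (g/ρ₀)·Δρ/Δz = g·(Δρ/ρ₀)/Δz = 9.8 × 8.86 × 10⁻⁴ / 43 = 2.0193 × 10⁻⁴ s⁻².
N = √(2.0193 × 10⁻⁴) = 0.014210 rad s⁻¹ ≈ 0.0142 rad s⁻¹.

0.0142 rad s⁻¹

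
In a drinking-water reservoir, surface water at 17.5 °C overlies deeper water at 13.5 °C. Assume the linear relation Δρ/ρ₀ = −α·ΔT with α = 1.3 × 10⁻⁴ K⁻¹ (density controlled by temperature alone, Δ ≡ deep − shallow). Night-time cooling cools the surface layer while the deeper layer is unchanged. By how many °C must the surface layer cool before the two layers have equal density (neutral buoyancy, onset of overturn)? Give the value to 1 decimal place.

4.0 °C

With temperature the only control, equal density requires T_surf′ = T_deep.
T_surf′ = 13.5 °C.
Cooling required: 17.5 − 13.5 = 4.0 °C.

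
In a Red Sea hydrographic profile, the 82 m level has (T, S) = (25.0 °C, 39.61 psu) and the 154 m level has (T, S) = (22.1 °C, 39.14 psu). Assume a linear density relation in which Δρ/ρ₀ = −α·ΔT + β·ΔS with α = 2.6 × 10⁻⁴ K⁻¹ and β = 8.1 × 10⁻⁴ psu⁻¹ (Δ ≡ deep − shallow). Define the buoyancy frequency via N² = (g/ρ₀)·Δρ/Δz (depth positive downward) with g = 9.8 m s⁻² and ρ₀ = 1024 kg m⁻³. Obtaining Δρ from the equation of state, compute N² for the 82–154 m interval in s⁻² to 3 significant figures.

5.08 × 10⁻⁵ s⁻²

ΔT = -2.9 K, ΔS = -0.47 psu (deep − shallow).
Δρ/ρ₀ = −αΔT + βΔS = 7.54 × 10⁻⁴ − 3.807 × 10⁻⁴ = 3.733 × 10⁻⁴, so Δρ ≈ 0.3823 kg m⁻³.
N² = (g/ρ₀)·Δρ/Δz = g·(Δρ/ρ₀)/Δz = 9.8 × 3.733 × 10⁻⁴ / 72 = 5.0810 × 10⁻⁵ s⁻² ≈ 5.08 × 10⁻⁵ s⁻².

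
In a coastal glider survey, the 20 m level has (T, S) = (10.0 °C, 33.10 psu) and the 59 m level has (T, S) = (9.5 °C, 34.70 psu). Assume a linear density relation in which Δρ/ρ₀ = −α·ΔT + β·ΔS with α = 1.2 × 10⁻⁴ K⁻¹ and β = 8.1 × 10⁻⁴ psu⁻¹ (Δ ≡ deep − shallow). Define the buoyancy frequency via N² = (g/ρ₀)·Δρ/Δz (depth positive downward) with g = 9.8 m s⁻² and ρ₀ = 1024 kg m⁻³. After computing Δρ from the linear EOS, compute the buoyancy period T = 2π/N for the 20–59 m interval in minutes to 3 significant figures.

5.67 min

ΔT = -0.5 K, ΔS = +1.60 psu (deep − shallow).
Δρ/ρ₀ = −αΔT + βΔS = 6.00 × 10⁻⁵ + 1.296 × 10⁻³ = 1.356 × 10⁻³, so Δρ ≈ 1.389 kg m⁻³.
N² = (g/ρ₀)·Δρ/Δz = g·(Δρ/ρ₀)/Δz = 9.8 × 1.356 × 10⁻³ / 39 = 3.4074 × 10⁻⁴ s⁻².
N = √(3.4074 × 10⁻⁴) = 0.018459 rad s⁻¹ → T = 2π/N = 340.39 s = 5.6732 min ≈ 5.67 min.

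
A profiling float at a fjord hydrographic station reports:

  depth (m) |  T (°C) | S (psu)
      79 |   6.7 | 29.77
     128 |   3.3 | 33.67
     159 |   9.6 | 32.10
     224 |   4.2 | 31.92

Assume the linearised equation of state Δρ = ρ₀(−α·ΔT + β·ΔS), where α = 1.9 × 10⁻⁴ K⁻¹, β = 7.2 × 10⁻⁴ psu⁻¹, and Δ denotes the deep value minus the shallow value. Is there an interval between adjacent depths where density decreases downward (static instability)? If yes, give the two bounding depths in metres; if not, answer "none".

Evaluate Δρ/ρ₀ = −αΔT + βΔS across each adjacent pair:
  79–128 m: −αΔT+βΔS = −(1.9 × 10⁻⁴)(-3.4)+(7.2 × 10⁻⁴)(+3.90) = 3.5 × 10⁻³ → stable
  128–159 m: −αΔT+βΔS = −(1.9 × 10⁻⁴)(+6.3)+(7.2 × 10⁻⁴)(-1.57) = -2.3 × 10⁻³ → UNSTABLE
  159–224 m: −αΔT+βΔS = −(1.9 × 10⁻⁴)(-5.4)+(7.2 × 10⁻⁴)(-0.18) = 9.0 × 10⁻⁴ → stable
The 128–159 m interval has Δρ < 0: lighter water underlies denser water.

128–159 m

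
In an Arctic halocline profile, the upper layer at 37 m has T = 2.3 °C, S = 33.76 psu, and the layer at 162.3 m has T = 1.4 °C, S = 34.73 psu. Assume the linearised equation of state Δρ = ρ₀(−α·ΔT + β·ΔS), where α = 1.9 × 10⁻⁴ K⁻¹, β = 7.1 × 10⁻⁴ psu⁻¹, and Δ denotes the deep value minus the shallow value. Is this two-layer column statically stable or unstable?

stable

ΔT = 1.4 − 2.3 = -0.9 K and ΔS = 34.73 − 33.76 = +0.97 psu (deep − shallow).
−αΔT = 1.71 × 10⁻⁴; βΔS = 6.887 × 10⁻⁴; sum Δρ/ρ₀ = 8.597 × 10⁻⁴.
Δρ/ρ₀ > 0, so Δρ > 0: deeper water is denser → statically stable.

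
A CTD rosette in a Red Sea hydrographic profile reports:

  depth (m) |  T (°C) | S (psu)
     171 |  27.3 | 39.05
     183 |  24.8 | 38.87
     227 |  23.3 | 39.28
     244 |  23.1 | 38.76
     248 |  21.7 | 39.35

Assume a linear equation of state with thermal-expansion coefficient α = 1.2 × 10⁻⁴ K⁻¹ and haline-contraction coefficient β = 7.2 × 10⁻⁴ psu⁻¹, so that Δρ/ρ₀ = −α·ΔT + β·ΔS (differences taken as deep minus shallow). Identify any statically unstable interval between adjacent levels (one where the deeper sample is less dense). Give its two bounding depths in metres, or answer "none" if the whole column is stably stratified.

227–244 m

Evaluate Δρ/ρ₀ = −αΔT + βΔS across each adjacent pair:
  171–183 m: −αΔT+βΔS = −(1.2 × 10⁻⁴)(-2.5)+(7.2 × 10⁻⁴)(-0.18) = 1.7 × 10⁻⁴ → stable
  183–227 m: −αΔT+βΔS = −(1.2 × 10⁻⁴)(-1.5)+(7.2 × 10⁻⁴)(+0.41) = 4.8 × 10⁻⁴ → stable
  227–244 m: −αΔT+βΔS = −(1.2 × 10⁻⁴)(-0.2)+(7.2 × 10⁻⁴)(-0.52) = -3.5 × 10⁻⁴ → UNSTABLE
  244–248 m: −αΔT+βΔS = −(1.2 × 10⁻⁴)(-1.4)+(7.2 × 10⁻⁴)(+0.59) = 5.9 × 10⁻⁴ → stable
The 227–244 m interval has Δρ < 0: lighter water underlies denser water.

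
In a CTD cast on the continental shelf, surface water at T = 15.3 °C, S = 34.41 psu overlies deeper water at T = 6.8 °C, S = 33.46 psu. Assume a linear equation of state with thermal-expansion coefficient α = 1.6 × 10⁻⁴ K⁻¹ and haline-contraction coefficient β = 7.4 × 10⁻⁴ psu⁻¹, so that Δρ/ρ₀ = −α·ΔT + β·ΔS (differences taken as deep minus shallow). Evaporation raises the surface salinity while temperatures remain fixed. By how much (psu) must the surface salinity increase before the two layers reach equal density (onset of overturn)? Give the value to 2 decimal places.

0.89 psu

Neutral buoyancy requires −α(T_deep − T_surf) + β(S_deep − S_surf′) = 0.
S_surf′ = S_deep − (α/β)·ΔT = 33.46 − (1.6 × 10⁻⁴/7.4 × 10⁻⁴)·(-8.5) = 35.2978 psu.
Increase required: 35.2978 − 34.41 = 0.8878 psu.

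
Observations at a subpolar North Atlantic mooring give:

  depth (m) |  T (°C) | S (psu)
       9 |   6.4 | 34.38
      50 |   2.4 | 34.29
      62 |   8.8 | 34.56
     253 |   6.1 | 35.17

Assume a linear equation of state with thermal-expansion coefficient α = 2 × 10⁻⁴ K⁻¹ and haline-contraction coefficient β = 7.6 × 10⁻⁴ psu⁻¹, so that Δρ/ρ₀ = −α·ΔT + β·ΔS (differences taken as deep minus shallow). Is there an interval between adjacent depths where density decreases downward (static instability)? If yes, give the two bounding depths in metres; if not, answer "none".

50–62 m

Evaluate Δρ/ρ₀ = −αΔT + βΔS across each adjacent pair:
  9–50 m: −αΔT+βΔS = −(2 × 10⁻⁴)(-4.0)+(7.6 × 10⁻⁴)(-0.09) = 7.3 × 10⁻⁴ → stable
  50–62 m: −αΔT+βΔS = −(2 × 10⁻⁴)(+6.4)+(7.6 × 10⁻⁴)(+0.27) = -1.1 × 10⁻³ → UNSTABLE
  62–253 m: −αΔT+βΔS = −(2 × 10⁻⁴)(-2.7)+(7.6 × 10⁻⁴)(+0.61) = 1.0 × 10⁻³ → stable
The 50–62 m interval has Δρ < 0: lighter water underlies denser water.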